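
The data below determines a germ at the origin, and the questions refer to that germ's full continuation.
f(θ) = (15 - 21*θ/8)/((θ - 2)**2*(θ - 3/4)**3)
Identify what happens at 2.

The point is a pole of order 2.

The denominator factor θ - 2 vanishes at 2 and appears to the power 2; the numerator there equals 39/4, nonzero, and no other factor vanishes.
Hence a pole whose order is the multiplicity, 2.


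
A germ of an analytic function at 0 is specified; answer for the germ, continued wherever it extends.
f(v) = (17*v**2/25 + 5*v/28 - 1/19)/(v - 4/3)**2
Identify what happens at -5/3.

Denominator factors: v - 4/3 = -3 at v = -5/3 — none vanishes.
So the germ continues analytically to -5/3.

The point is a regular point.


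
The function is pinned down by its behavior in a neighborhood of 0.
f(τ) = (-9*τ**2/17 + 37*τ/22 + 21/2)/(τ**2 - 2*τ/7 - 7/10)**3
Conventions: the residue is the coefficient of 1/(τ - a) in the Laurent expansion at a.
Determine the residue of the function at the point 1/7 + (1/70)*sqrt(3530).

The residue is (301069965/3870853976)*sqrt(3530).

The factor τ**2 - 2*τ/7 - 7/10 splits as (τ - a)(τ - a') with a = 1/7 + (1/70)*sqrt(3530), a' = 1/7 - (1/70)*sqrt(3530). At the order-3 pole a set g(τ) = (τ - a)^3*f(τ) = [-9*τ**2/17 + 37*τ/22 + 21/2] / (τ - a')^3.
Order-3 pole: residue = g''(a)/2; g''(1/7 + (1/70)*sqrt(3530)) = (301069965/1935426988)*sqrt(3530), so the residue is (301069965/3870853976)*sqrt(3530).


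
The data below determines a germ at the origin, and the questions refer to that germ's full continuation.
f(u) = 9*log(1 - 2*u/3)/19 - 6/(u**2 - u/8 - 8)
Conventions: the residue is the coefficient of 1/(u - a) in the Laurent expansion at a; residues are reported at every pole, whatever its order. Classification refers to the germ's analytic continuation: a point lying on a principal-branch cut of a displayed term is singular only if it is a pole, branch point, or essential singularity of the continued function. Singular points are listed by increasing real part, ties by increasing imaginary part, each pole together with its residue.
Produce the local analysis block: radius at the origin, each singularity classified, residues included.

Denominator factor (u**2 - u/8 - 8): discriminant 2049/64, real irrational roots 1/16 + (1/16)*sqrt(2049) and 1/16 - (1/16)*sqrt(2049); poles of order 1, moduli 1/16 + (1/16)*sqrt(2049) and -1/16 + (1/16)*sqrt(2049).
Branch term (9/19)*log(1 - u/(3/2)): its argument vanishes at u = 3/2, a logarithmic branch point, modulus 3/2.
The radius of convergence is the smallest modulus among the singular points: 3/2.
The branch term is analytic at 1/16 - (1/16)*sqrt(2049) and contributes nothing to the residue; only the rational part matters.
The factor u**2 - u/8 - 8 splits as (u - a)(u - a') with a = 1/16 - (1/16)*sqrt(2049), a' = 1/16 + (1/16)*sqrt(2049). At the order-1 pole a set g(u) = (u - a)*(rational part) = [-6] / (u - a').
Simple pole: residue = g(a) at a = 1/16 - (1/16)*sqrt(2049), which is (16/683)*sqrt(2049).
The branch term is analytic at 1/16 + (1/16)*sqrt(2049) and contributes nothing to the residue; only the rational part matters.
The factor u**2 - u/8 - 8 splits as (u - a)(u - a') with a = 1/16 + (1/16)*sqrt(2049), a' = 1/16 - (1/16)*sqrt(2049). At the order-1 pole a set g(u) = (u - a)*(rational part) = [-6] / (u - a').
Simple pole: residue = g(a) at a = 1/16 + (1/16)*sqrt(2049), which is -(16/683)*sqrt(2049).
List the singular points by increasing real part (a conjugate pair: the negative imaginary part first).

Radius of convergence at 0: 3/2.
At 1/16 - (1/16)*sqrt(2049): a pole of order 1; residue (16/683)*sqrt(2049).
At 3/2: a logarithmic branch point.
At 1/16 + (1/16)*sqrt(2049): a pole of order 1; residue -(16/683)*sqrt(2049).


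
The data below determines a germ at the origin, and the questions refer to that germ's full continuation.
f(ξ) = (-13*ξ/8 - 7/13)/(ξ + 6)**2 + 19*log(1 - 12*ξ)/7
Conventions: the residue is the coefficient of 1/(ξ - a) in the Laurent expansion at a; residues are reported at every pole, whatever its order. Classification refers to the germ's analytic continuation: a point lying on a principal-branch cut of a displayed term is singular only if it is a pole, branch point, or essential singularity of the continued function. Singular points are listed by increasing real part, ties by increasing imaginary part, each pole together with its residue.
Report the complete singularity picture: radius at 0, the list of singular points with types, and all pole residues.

Radius of convergence at 0: 1/12.
At -6: a pole of order 2; residue -13/8.
At 1/12: a logarithmic branch point.

Denominator factor (ξ + 6)^2: pole of order 2 at -6, modulus 6.
Branch term (19/7)*log(1 - ξ/(1/12)): its argument vanishes at ξ = 1/12, a logarithmic branch point, modulus 1/12.
The radius of convergence is the smallest modulus among the singular points: 1/12.
The branch term is analytic at -6 and contributes nothing to the residue; only the rational part matters.
At the order-2 pole -6 set g(ξ) = (ξ - (-6))^2*(rational part) = -13*ξ/8 - 7/13.
Order-2 pole: residue = g'(a); g'(-6) = -13/8, so the residue is -13/8.
List the singular points by increasing real part (a conjugate pair: the negative imaginary part first).


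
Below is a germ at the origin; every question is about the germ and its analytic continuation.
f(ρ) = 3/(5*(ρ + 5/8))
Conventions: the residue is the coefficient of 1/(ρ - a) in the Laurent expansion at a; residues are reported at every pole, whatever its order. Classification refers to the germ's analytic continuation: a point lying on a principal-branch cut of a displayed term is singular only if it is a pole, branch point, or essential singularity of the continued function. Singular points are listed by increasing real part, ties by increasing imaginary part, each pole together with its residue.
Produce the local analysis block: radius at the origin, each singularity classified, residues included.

Denominator factor (ρ + 5/8): pole of order 1 at -5/8, modulus 5/8.
The radius of convergence is the smallest modulus among the singular points: 5/8.
At the order-1 pole -5/8 set g(ρ) = (ρ - (-5/8))*f(ρ) = 3/5.
Simple pole: residue = g(a) at a = -5/8, which is 3/5.

Radius of convergence at 0: 5/8.
At -5/8: a pole of order 1; residue 3/5.


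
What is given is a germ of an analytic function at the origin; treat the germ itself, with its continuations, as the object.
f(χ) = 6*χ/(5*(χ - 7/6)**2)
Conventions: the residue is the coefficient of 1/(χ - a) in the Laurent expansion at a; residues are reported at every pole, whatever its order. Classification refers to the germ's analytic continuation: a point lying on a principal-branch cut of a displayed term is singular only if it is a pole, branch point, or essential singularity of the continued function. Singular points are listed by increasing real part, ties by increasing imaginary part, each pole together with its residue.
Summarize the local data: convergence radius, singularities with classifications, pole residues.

Denominator factor (χ - 7/6)^2: pole of order 2 at 7/6, modulus 7/6.
The radius of convergence is the smallest modulus among the singular points: 7/6.
At the order-2 pole 7/6 set g(χ) = (χ - (7/6))^2*f(χ) = 6*χ/5.
Order-2 pole: residue = g'(a); g'(7/6) = 6/5, so the residue is 6/5.

Radius of convergence at 0: 7/6.
At 7/6: a pole of order 2; residue 6/5.


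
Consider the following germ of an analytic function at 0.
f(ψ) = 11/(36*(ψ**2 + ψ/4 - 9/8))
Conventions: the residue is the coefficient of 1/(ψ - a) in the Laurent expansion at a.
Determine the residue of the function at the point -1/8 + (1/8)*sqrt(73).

The factor ψ**2 + ψ/4 - 9/8 splits as (ψ - a)(ψ - a') with a = -1/8 + (1/8)*sqrt(73), a' = -1/8 - (1/8)*sqrt(73). At the order-1 pole a set g(ψ) = (ψ - a)*f(ψ) = [11/36] / (ψ - a').
Simple pole: residue = g(a) at a = -1/8 + (1/8)*sqrt(73), which is (11/657)*sqrt(73).

The residue is (11/657)*sqrt(73).


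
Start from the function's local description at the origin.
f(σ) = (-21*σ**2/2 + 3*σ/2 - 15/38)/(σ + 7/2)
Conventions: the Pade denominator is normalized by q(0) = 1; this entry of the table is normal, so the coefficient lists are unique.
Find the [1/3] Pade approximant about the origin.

Taylor coefficients needed (expand at 0): a_0 = -15/133, a_1 = 429/931, a_2 = -20409/6517, a_3 = 40818/45619, a_4 = -81636/319333.
Write the denominator as Q(σ) = 1 + q1*σ + q2*σ^2 + q3*σ^3. Requiring Q*f - P = O(σ^5) with deg P <= 1 kills the coefficients of σ^2..σ^4 in Q*f:
  σ^2: a_2 + q1*a_1 + q2*a_0 = 0, i.e. -20409/6517 + (429/931)*q1 + (-15/133)*q2 = 0.
  σ^3: a_3 + q1*a_2 + q2*a_1 + q3*a_0 = 0, i.e. 40818/45619 + (-20409/6517)*q1 + (429/931)*q2 + (-15/133)*q3 = 0.
  σ^4: a_4 + q1*a_3 + q2*a_2 + q3*a_1 = 0, i.e. -81636/319333 + (40818/45619)*q1 + (-20409/6517)*q2 + (429/931)*q3 = 0.
Solving this linear system: q1 = 108848/48601, q2 = -129257/6943, q3 = -904799/6943.
The numerator is Q*f truncated at degree 1: P0 = a_0 = -15/133; P1 = a_1 + q1*a_0 = 10119/48601.

The Pade approximant has numerator coefficients [-15/133, 10119/48601]; denominator coefficients [1, 108848/48601, -129257/6943, -904799/6943].


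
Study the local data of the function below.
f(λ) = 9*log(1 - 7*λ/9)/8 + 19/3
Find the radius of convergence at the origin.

Branch term (9/8)*log(1 - λ/(9/7)): its argument vanishes at λ = 9/7, a logarithmic branch point, modulus 9/7.
The radius of convergence is the smallest modulus among the singular points: 9/7.

The radius of convergence is 9/7.


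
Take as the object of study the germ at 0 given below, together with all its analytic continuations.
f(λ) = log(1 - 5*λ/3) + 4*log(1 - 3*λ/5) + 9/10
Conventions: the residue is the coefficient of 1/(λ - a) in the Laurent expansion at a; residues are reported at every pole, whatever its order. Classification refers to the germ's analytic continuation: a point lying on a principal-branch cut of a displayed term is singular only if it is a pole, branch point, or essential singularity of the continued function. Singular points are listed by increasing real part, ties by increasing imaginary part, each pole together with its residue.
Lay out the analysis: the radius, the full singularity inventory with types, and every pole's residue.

Branch term (4)*log(1 - λ/(5/3)): its argument vanishes at λ = 5/3, a logarithmic branch point, modulus 5/3.
Branch term (1)*log(1 - λ/(3/5)): its argument vanishes at λ = 3/5, a logarithmic branch point, modulus 3/5.
The radius of convergence is the smallest modulus among the singular points: 3/5.
List the singular points by increasing real part (a conjugate pair: the negative imaginary part first).

Radius of convergence at 0: 3/5.
At 3/5: a logarithmic branch point.
At 5/3: a logarithmic branch point.


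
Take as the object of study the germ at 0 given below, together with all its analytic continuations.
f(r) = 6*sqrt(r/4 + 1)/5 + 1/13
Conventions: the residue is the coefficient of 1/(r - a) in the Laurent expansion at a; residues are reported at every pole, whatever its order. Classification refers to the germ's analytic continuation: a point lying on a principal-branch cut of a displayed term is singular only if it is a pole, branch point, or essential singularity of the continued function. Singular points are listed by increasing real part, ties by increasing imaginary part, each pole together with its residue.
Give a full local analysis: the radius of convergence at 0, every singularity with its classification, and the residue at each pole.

Branch term (6/5)*sqrt(1 - r/(-4)): its argument vanishes at r = -4, a square-root branch point, modulus 4.
The radius of convergence is the smallest modulus among the singular points: 4.

Radius of convergence at 0: 4.
At -4: an algebraic (square-root) branch point.


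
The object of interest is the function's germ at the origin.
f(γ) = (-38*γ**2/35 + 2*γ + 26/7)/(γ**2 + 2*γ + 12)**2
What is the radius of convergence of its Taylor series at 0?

The radius of convergence is (2)*sqrt(3).

Denominator factor (γ**2 + 2*γ + 12)^2: discriminant -44, complex-conjugate roots (-1) + (sqrt(11))*i and (-1) - (sqrt(11))*i; poles of order 2, moduli (2)*sqrt(3) and (2)*sqrt(3).
The radius of convergence is the smallest modulus among the singular points: (2)*sqrt(3).


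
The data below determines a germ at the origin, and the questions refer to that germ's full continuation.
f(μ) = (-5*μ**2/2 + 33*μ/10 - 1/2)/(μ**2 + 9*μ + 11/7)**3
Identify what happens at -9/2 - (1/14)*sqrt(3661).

The point is a pole of order 3.

The denominator factor μ**2 + 9*μ + 11/7 vanishes at -9/2 - (1/14)*sqrt(3661) and appears to the power 3; the numerator there equals -7887/70 - (129/70)*sqrt(3661), nonzero, and no other factor vanishes.
Hence a pole whose order is the multiplicity, 3.


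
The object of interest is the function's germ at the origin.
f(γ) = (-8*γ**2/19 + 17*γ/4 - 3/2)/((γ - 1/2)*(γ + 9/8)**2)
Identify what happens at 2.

The point is a regular point.

Denominator factors: γ - 1/2 = 3/2 at γ = 2; γ + 9/8 = 25/8 at γ = 2 — none vanishes.
So the germ continues analytically to 2.


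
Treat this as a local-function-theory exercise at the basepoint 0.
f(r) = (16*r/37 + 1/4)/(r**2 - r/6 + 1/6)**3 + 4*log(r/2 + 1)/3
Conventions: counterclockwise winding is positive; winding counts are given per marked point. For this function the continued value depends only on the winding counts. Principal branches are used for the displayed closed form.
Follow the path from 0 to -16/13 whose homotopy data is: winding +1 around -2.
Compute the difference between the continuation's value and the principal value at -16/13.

Continued minus principal equals (8/3)*pi*i.

The rational part is single-valued and drops out of the difference; each branch term changes only by its own monodromy.
(4/3)*log(1 - r/(-2)): each positive loop around -2 adds 2*pi*i to the log, so winding +1 contributes (4/3)*(1)*2*pi*i = (8/3)*pi*i.
Summing the contributions at r = -16/13 gives (8/3)*pi*i.


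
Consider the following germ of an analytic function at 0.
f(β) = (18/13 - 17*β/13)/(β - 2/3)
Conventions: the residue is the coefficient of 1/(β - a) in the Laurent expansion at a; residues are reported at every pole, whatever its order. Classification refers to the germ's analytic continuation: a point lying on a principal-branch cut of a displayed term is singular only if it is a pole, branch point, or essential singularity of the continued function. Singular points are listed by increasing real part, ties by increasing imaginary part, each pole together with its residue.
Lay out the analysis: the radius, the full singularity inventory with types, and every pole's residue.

Denominator factor (β - 2/3): pole of order 1 at 2/3, modulus 2/3.
The radius of convergence is the smallest modulus among the singular points: 2/3.
At the order-1 pole 2/3 set g(β) = (β - (2/3))*f(β) = 18/13 - 17*β/13.
Simple pole: residue = g(a) at a = 2/3, which is 20/39.

Radius of convergence at 0: 2/3.
At 2/3: a pole of order 1; residue 20/39.


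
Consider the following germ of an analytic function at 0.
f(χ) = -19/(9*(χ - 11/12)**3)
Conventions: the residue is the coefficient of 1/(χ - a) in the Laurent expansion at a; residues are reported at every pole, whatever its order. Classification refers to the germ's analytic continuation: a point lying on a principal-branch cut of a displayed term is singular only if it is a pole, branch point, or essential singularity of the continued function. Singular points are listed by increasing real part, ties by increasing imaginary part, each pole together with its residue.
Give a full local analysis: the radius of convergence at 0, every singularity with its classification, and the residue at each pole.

Radius of convergence at 0: 11/12.
At 11/12: a pole of order 3; residue 0.

Denominator factor (χ - 11/12)^3: pole of order 3 at 11/12, modulus 11/12.
The radius of convergence is the smallest modulus among the singular points: 11/12.
At the order-3 pole 11/12 set g(χ) = (χ - (11/12))^3*f(χ) = -19/9.
Order-3 pole: residue = g''(a)/2; g''(11/12) = 0, so the residue is 0.


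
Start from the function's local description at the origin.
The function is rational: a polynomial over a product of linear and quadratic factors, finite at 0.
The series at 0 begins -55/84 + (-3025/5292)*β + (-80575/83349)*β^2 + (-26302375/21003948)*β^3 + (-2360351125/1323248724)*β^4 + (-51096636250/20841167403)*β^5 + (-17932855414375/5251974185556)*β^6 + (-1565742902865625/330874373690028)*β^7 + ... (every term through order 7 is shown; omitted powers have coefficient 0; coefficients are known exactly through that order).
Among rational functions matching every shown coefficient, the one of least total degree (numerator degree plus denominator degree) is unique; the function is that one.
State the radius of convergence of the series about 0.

No rational of total degree below 2 reproduces all 8 coefficients; solving the [0/2] Pade equations on them gives f(β) = 11/(12*(β**2 + 11*β/9 - 7/5)), whose expansion matches every shown term.
Denominator factor (β**2 + 11*β/9 - 7/5): discriminant 2873/405, real irrational roots -11/18 + (13/90)*sqrt(85) and -11/18 - (13/90)*sqrt(85); poles of order 1, moduli -11/18 + (13/90)*sqrt(85) and 11/18 + (13/90)*sqrt(85).
The radius of convergence is the smallest modulus among the singular points: -11/18 + (13/90)*sqrt(85).

The radius of convergence is -11/18 + (13/90)*sqrt(85).


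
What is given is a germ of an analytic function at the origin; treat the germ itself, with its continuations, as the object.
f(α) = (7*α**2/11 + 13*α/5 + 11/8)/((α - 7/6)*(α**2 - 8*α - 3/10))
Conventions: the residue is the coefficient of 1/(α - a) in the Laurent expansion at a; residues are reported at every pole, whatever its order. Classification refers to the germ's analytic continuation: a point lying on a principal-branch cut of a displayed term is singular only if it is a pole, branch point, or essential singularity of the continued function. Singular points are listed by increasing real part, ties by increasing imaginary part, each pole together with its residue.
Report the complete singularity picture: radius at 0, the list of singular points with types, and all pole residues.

Denominator factor (α**2 - 8*α - 3/10): discriminant 326/5, real irrational roots 4 + (1/10)*sqrt(1630) and 4 - (1/10)*sqrt(1630); poles of order 1, moduli 4 + (1/10)*sqrt(1630) and -4 + (1/10)*sqrt(1630).
Denominator factor (α - 7/6): pole of order 1 at 7/6, modulus 7/6.
The radius of convergence is the smallest modulus among the singular points: -4 + (1/10)*sqrt(1630).
The factor α**2 - 8*α - 3/10 splits as (α - a)(α - a') with a = 4 - (1/10)*sqrt(1630), a' = 4 + (1/10)*sqrt(1630). At the order-1 pole a set g(α) = (α - a)*f(α) = [(7*α**2/11 + 13*α/5 + 11/8)/(α - 7/6)] / (α - a').
Simple pole: residue = g(a) at a = 4 - (1/10)*sqrt(1630), which is 41733/65516 - (1336953/106791080)*sqrt(1630).
At the order-1 pole 7/6 set g(α) = (α - (7/6))*f(α) = (7*α**2/11 + 13*α/5 + 11/8)/(α**2 - 8*α - 3/10).
Simple pole: residue = g(a) at a = 7/6, which is -20887/32758.
The factor α**2 - 8*α - 3/10 splits as (α - a)(α - a') with a = 4 + (1/10)*sqrt(1630), a' = 4 - (1/10)*sqrt(1630). At the order-1 pole a set g(α) = (α - a)*f(α) = [(7*α**2/11 + 13*α/5 + 11/8)/(α - 7/6)] / (α - a').
Simple pole: residue = g(a) at a = 4 + (1/10)*sqrt(1630), which is 41733/65516 + (1336953/106791080)*sqrt(1630).
List the singular points by increasing real part (a conjugate pair: the negative imaginary part first).

Radius of convergence at 0: -4 + (1/10)*sqrt(1630).
At 4 - (1/10)*sqrt(1630): a pole of order 1; residue 41733/65516 - (1336953/106791080)*sqrt(1630).
At 7/6: a pole of order 1; residue -20887/32758.
At 4 + (1/10)*sqrt(1630): a pole of order 1; residue 41733/65516 + (1336953/106791080)*sqrt(1630).


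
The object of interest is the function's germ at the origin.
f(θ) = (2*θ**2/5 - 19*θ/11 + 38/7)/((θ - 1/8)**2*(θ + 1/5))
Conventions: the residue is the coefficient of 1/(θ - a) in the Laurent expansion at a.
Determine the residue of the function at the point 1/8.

The residue is -708126/13013.

At the order-2 pole 1/8 set g(θ) = (θ - (1/8))^2*f(θ) = (2*θ**2/5 - 19*θ/11 + 38/7)/(θ + 1/5).
Order-2 pole: residue = g'(a); g'(1/8) = -708126/13013, so the residue is -708126/13013.


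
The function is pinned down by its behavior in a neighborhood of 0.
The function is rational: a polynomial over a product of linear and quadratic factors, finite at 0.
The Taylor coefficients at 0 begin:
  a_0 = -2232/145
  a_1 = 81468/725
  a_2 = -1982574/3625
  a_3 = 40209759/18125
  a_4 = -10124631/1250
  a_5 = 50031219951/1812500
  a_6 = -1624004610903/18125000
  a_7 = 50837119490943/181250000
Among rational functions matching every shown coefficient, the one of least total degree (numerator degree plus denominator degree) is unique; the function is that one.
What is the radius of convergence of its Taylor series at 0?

The radius of convergence is 2/5.

No rational of total degree below 3 reproduces all 8 coefficients; solving the [0/3] Pade equations on them gives f(ν) = -31/(29*(ν + 2/5)*(ν + 5/12)**2), whose expansion matches every shown term.
Denominator factor (ν + 5/12)^2: pole of order 2 at -5/12, modulus 5/12.
Denominator factor (ν + 2/5): pole of order 1 at -2/5, modulus 2/5.
The radius of convergence is the smallest modulus among the singular points: 2/5.


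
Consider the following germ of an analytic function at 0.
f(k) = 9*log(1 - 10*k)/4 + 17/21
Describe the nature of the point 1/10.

The point is a logarithmic branch point.

The term (9/4)*log(1 - k/(1/10)) has argument 1 - 1/10/(1/10) = 0 at 1/10: a logarithmic (infinitely-sheeted) branch point; the remaining terms are analytic or single-valued there.


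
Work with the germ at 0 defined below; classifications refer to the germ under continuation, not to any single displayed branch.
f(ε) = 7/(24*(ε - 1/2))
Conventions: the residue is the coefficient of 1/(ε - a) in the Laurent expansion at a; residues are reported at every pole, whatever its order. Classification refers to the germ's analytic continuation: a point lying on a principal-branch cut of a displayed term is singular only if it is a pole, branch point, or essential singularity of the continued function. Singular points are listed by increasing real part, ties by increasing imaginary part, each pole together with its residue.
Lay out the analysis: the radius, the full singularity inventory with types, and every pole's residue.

Radius of convergence at 0: 1/2.
At 1/2: a pole of order 1; residue 7/24.

Denominator factor (ε - 1/2): pole of order 1 at 1/2, modulus 1/2.
The radius of convergence is the smallest modulus among the singular points: 1/2.
At the order-1 pole 1/2 set g(ε) = (ε - (1/2))*f(ε) = 7/24.
Simple pole: residue = g(a) at a = 1/2, which is 7/24.


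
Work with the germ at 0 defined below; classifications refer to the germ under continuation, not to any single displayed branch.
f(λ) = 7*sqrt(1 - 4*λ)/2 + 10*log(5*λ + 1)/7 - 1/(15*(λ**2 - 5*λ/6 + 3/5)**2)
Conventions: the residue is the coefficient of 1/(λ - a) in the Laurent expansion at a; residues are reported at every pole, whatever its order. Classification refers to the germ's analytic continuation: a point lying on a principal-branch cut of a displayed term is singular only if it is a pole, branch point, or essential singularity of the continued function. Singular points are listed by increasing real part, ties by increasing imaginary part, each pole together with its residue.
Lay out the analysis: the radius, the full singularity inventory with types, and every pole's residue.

Radius of convergence at 0: 1/5.
At -1/5: a logarithmic branch point.
At 1/4: an algebraic (square-root) branch point.
At (5/12) - ((1/60)*sqrt(1535))*i: a pole of order 2; residue -((144/94249)*sqrt(1535))*i.
At (5/12) + ((1/60)*sqrt(1535))*i: a pole of order 2; residue ((144/94249)*sqrt(1535))*i.

Denominator factor (λ**2 - 5*λ/6 + 3/5)^2: discriminant -307/180, complex-conjugate roots (5/12) + ((1/60)*sqrt(1535))*i and (5/12) - ((1/60)*sqrt(1535))*i; poles of order 2, moduli (1/5)*sqrt(15) and (1/5)*sqrt(15).
Branch term (10/7)*log(1 - λ/(-1/5)): its argument vanishes at λ = -1/5, a logarithmic branch point, modulus 1/5.
Branch term (7/2)*sqrt(1 - λ/(1/4)): its argument vanishes at λ = 1/4, a square-root branch point, modulus 1/4.
The radius of convergence is the smallest modulus among the singular points: 1/5.
The branch terms are analytic at (5/12) - ((1/60)*sqrt(1535))*i and contribute nothing to the residue; only the rational part matters.
The factor λ**2 - 5*λ/6 + 3/5 splits as (λ - a)(λ - a') with a = (5/12) - ((1/60)*sqrt(1535))*i, a' = (5/12) + ((1/60)*sqrt(1535))*i. At the order-2 pole a set g(λ) = (λ - a)^2*(rational part) = [-1/15] / (λ - a')^2.
Order-2 pole: residue = g'(a); g'((5/12) - ((1/60)*sqrt(1535))*i) = -((144/94249)*sqrt(1535))*i, so the residue is -((144/94249)*sqrt(1535))*i.
The branch terms are analytic at (5/12) + ((1/60)*sqrt(1535))*i and contribute nothing to the residue; only the rational part matters.
The factor λ**2 - 5*λ/6 + 3/5 splits as (λ - a)(λ - a') with a = (5/12) + ((1/60)*sqrt(1535))*i, a' = (5/12) - ((1/60)*sqrt(1535))*i. At the order-2 pole a set g(λ) = (λ - a)^2*(rational part) = [-1/15] / (λ - a')^2.
Order-2 pole: residue = g'(a); g'((5/12) + ((1/60)*sqrt(1535))*i) = ((144/94249)*sqrt(1535))*i, so the residue is ((144/94249)*sqrt(1535))*i.
List the singular points by increasing real part (a conjugate pair: the negative imaginary part first).


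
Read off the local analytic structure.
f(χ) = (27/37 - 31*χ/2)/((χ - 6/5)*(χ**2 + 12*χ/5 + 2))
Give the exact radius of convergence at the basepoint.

The radius of convergence is 6/5.

Denominator factor (χ**2 + 12*χ/5 + 2): discriminant -56/25, complex-conjugate roots (-6/5) + ((1/5)*sqrt(14))*i and (-6/5) - ((1/5)*sqrt(14))*i; poles of order 1, moduli sqrt(2) and sqrt(2).
Denominator factor (χ - 6/5): pole of order 1 at 6/5, modulus 6/5.
The radius of convergence is the smallest modulus among the singular points: 6/5.


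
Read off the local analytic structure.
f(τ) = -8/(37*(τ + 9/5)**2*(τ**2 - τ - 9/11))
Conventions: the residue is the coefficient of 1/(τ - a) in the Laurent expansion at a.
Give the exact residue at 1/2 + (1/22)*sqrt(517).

The residue is 1391500/49873077 - (3846700/2344034619)*sqrt(517).

The factor τ**2 - τ - 9/11 splits as (τ - a)(τ - a') with a = 1/2 + (1/22)*sqrt(517), a' = 1/2 - (1/22)*sqrt(517). At the order-1 pole a set g(τ) = (τ - a)*f(τ) = [-8/(37*(τ + 9/5)**2)] / (τ - a').
Simple pole: residue = g(a) at a = 1/2 + (1/22)*sqrt(517), which is 1391500/49873077 - (3846700/2344034619)*sqrt(517).


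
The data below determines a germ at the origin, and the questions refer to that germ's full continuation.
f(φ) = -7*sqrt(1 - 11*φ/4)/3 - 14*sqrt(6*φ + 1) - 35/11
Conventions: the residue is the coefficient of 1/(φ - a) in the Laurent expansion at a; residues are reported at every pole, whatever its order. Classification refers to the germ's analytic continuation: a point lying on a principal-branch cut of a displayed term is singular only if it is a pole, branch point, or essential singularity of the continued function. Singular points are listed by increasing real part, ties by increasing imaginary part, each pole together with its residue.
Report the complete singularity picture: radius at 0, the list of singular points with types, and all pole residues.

Radius of convergence at 0: 1/6.
At -1/6: an algebraic (square-root) branch point.
At 4/11: an algebraic (square-root) branch point.

Branch term (-7/3)*sqrt(1 - φ/(4/11)): its argument vanishes at φ = 4/11, a square-root branch point, modulus 4/11.
Branch term (-14)*sqrt(1 - φ/(-1/6)): its argument vanishes at φ = -1/6, a square-root branch point, modulus 1/6.
The radius of convergence is the smallest modulus among the singular points: 1/6.
List the singular points by increasing real part (a conjugate pair: the negative imaginary part first).


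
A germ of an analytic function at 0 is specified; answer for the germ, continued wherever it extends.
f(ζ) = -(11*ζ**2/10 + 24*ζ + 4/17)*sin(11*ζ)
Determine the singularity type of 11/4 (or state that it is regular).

The point is a regular point.

There is no denominator, hence no pole anywhere.
The factor -sin(11*ζ) is entire.
So the germ continues analytically to 11/4.


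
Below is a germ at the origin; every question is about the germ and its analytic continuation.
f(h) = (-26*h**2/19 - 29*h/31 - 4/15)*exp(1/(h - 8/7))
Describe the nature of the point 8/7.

The point is an essential singularity.

The exponent 1/(h - (8/7)) has a pole at 8/7, so exp(1/(h - (8/7))) takes every nonzero value near it: an essential singularity (not a pole of any order).


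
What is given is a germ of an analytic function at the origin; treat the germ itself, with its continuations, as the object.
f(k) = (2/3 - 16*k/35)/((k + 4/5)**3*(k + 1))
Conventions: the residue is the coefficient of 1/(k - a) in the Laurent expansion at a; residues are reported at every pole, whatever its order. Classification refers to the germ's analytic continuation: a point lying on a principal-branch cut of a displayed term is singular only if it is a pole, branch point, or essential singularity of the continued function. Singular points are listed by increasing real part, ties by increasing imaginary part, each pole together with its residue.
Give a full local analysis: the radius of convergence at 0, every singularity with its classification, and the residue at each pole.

Denominator factor (k + 1): pole of order 1 at -1, modulus 1.
Denominator factor (k + 4/5)^3: pole of order 3 at -4/5, modulus 4/5.
The radius of convergence is the smallest modulus among the singular points: 4/5.
At the order-1 pole -1 set g(k) = (k - (-1))*f(k) = (2/3 - 16*k/35)/(k + 4/5)**3.
Simple pole: residue = g(a) at a = -1, which is -2950/21.
At the order-3 pole -4/5 set g(k) = (k - (-4/5))^3*f(k) = (2/3 - 16*k/35)/(k + 1).
Order-3 pole: residue = g''(a)/2; g''(-4/5) = 5900/21, so the residue is 2950/21.
List the singular points by increasing real part (a conjugate pair: the negative imaginary part first).

Radius of convergence at 0: 4/5.
At -1: a pole of order 1; residue -2950/21.
At -4/5: a pole of order 3; residue 2950/21.


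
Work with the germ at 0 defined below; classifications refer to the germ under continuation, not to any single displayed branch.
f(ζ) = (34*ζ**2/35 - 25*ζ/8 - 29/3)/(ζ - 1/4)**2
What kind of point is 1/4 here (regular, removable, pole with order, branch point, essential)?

The denominator factor ζ - 1/4 vanishes at 1/4 and appears to the power 2; the numerator there equals -34901/3360, nonzero, and no other factor vanishes.
Hence a pole whose order is the multiplicity, 2.

The point is a pole of order 2.


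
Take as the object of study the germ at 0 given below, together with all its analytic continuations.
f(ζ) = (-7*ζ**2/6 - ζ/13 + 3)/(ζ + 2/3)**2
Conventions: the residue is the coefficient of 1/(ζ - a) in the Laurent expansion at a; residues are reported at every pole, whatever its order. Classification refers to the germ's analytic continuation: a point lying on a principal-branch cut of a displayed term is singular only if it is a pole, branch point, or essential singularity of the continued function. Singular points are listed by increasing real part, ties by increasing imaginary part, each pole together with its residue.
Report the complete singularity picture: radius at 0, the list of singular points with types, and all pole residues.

Denominator factor (ζ + 2/3)^2: pole of order 2 at -2/3, modulus 2/3.
The radius of convergence is the smallest modulus among the singular points: 2/3.
At the order-2 pole -2/3 set g(ζ) = (ζ - (-2/3))^2*f(ζ) = -7*ζ**2/6 - ζ/13 + 3.
Order-2 pole: residue = g'(a); g'(-2/3) = 173/117, so the residue is 173/117.

Radius of convergence at 0: 2/3.
At -2/3: a pole of order 2; residue 173/117.


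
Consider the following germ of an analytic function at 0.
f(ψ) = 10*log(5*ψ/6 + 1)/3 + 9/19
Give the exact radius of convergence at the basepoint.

Branch term (10/3)*log(1 - ψ/(-6/5)): its argument vanishes at ψ = -6/5, a logarithmic branch point, modulus 6/5.
The radius of convergence is the smallest modulus among the singular points: 6/5.

The radius of convergence is 6/5.


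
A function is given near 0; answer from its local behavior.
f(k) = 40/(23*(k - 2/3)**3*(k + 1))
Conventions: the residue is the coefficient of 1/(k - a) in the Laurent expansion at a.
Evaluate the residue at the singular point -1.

At the order-1 pole -1 set g(k) = (k - (-1))*f(k) = 40/(23*(k - 2/3)**3).
Simple pole: residue = g(a) at a = -1, which is -216/575.

The residue is -216/575.


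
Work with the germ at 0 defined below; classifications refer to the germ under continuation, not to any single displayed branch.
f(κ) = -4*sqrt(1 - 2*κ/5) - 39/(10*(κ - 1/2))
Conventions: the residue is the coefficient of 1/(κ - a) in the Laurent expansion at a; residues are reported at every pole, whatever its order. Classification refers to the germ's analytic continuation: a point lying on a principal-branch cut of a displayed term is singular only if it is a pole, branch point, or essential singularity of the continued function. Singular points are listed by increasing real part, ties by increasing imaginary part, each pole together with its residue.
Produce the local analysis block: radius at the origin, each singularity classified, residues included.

Radius of convergence at 0: 1/2.
At 1/2: a pole of order 1; residue -39/10.
At 5/2: an algebraic (square-root) branch point.

Denominator factor (κ - 1/2): pole of order 1 at 1/2, modulus 1/2.
Branch term (-4)*sqrt(1 - κ/(5/2)): its argument vanishes at κ = 5/2, a square-root branch point, modulus 5/2.
The radius of convergence is the smallest modulus among the singular points: 1/2.
The branch term is analytic at 1/2 and contributes nothing to the residue; only the rational part matters.
At the order-1 pole 1/2 set g(κ) = (κ - (1/2))*(rational part) = -39/10.
Simple pole: residue = g(a) at a = 1/2, which is -39/10.
List the singular points by increasing real part (a conjugate pair: the negative imaginary part first).


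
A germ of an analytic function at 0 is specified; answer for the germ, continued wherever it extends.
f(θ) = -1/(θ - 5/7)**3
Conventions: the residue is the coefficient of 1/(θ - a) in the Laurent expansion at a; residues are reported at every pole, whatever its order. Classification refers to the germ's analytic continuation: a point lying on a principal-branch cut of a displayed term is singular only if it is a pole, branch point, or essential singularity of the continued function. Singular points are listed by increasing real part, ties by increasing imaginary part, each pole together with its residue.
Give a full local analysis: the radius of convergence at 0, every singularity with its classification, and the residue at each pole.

Radius of convergence at 0: 5/7.
At 5/7: a pole of order 3; residue 0.

Denominator factor (θ - 5/7)^3: pole of order 3 at 5/7, modulus 5/7.
The radius of convergence is the smallest modulus among the singular points: 5/7.
At the order-3 pole 5/7 set g(θ) = (θ - (5/7))^3*f(θ) = -1.
Order-3 pole: residue = g''(a)/2; g''(5/7) = 0, so the residue is 0.


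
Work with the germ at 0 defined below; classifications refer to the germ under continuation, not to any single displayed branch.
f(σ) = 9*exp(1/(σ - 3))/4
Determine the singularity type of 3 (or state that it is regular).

The point is an essential singularity.

The exponent 1/(σ - (3)) has a pole at 3, so exp(1/(σ - (3))) takes every nonzero value near it: an essential singularity (not a pole of any order).


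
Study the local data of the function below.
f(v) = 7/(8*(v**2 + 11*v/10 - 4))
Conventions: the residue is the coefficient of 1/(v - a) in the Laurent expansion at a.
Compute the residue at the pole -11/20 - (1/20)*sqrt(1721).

The residue is -(35/6884)*sqrt(1721).

The factor v**2 + 11*v/10 - 4 splits as (v - a)(v - a') with a = -11/20 - (1/20)*sqrt(1721), a' = -11/20 + (1/20)*sqrt(1721). At the order-1 pole a set g(v) = (v - a)*f(v) = [7/8] / (v - a').
Simple pole: residue = g(a) at a = -11/20 - (1/20)*sqrt(1721), which is -(35/6884)*sqrt(1721).


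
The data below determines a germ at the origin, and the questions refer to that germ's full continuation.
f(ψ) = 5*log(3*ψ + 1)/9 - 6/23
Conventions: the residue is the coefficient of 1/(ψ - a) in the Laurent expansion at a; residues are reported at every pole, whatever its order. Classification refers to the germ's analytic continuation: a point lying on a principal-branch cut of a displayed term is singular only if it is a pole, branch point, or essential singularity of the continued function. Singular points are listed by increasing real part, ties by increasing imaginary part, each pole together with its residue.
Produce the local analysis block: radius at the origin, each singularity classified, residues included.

Branch term (5/9)*log(1 - ψ/(-1/3)): its argument vanishes at ψ = -1/3, a logarithmic branch point, modulus 1/3.
The radius of convergence is the smallest modulus among the singular points: 1/3.

Radius of convergence at 0: 1/3.
At -1/3: a logarithmic branch point.


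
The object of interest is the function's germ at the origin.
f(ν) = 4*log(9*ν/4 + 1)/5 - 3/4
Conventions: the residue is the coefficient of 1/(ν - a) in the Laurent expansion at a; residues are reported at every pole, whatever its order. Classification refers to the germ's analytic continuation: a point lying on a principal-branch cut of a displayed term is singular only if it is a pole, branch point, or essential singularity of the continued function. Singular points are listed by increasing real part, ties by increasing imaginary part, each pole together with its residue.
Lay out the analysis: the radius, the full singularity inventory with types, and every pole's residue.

Branch term (4/5)*log(1 - ν/(-4/9)): its argument vanishes at ν = -4/9, a logarithmic branch point, modulus 4/9.
The radius of convergence is the smallest modulus among the singular points: 4/9.

Radius of convergence at 0: 4/9.
At -4/9: a logarithmic branch point.


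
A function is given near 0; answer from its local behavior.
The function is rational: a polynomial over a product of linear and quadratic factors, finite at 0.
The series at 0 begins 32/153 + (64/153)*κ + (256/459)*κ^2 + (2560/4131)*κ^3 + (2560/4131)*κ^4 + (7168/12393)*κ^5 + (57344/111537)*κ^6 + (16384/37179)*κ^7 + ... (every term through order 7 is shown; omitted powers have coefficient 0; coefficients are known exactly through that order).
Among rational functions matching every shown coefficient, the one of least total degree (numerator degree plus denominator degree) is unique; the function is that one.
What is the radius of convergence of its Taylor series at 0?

No rational of total degree below 3 reproduces all 8 coefficients; solving the [0/3] Pade equations on them gives f(κ) = -12/(17*(κ - 3/2)**3), whose expansion matches every shown term.
Denominator factor (κ - 3/2)^3: pole of order 3 at 3/2, modulus 3/2.
The radius of convergence is the smallest modulus among the singular points: 3/2.

The radius of convergence is 3/2.


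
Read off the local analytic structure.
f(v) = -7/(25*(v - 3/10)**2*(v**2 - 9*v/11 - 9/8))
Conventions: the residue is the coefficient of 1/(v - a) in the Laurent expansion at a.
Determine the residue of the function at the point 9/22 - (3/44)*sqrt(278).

The factor v**2 - 9*v/11 - 9/8 splits as (v - a)(v - a') with a = 9/22 - (3/44)*sqrt(278), a' = 9/22 + (3/44)*sqrt(278). At the order-1 pole a set g(v) = (v - a)*f(v) = [-7/(25*(v - 3/10)**2)] / (v - a').
Simple pole: residue = g(a) at a = 9/22 - (3/44)*sqrt(278), which is 49280/2645163 + (720104/122559219)*sqrt(278).

The residue is 49280/2645163 + (720104/122559219)*sqrt(278).
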